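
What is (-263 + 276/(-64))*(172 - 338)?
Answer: 354991/8 ≈ 44374.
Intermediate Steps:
(-263 + 276/(-64))*(172 - 338) = (-263 + 276*(-1/64))*(-166) = (-263 - 69/16)*(-166) = -4277/16*(-166) = 354991/8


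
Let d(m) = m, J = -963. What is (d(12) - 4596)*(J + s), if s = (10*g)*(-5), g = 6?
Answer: 5789592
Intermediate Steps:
s = -300 (s = (10*6)*(-5) = 60*(-5) = -300)
(d(12) - 4596)*(J + s) = (12 - 4596)*(-963 - 300) = -4584*(-1263) = 5789592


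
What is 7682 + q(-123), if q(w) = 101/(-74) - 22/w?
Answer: 69910769/9102 ≈ 7680.8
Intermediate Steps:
q(w) = -101/74 - 22/w (q(w) = 101*(-1/74) - 22/w = -101/74 - 22/w)
7682 + q(-123) = 7682 + (-101/74 - 22/(-123)) = 7682 + (-101/74 - 22*(-1/123)) = 7682 + (-101/74 + 22/123) = 7682 - 10795/9102 = 69910769/9102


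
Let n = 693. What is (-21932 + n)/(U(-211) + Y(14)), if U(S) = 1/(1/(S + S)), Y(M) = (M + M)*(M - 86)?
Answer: 21239/2438 ≈ 8.7117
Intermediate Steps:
Y(M) = 2*M*(-86 + M) (Y(M) = (2*M)*(-86 + M) = 2*M*(-86 + M))
U(S) = 2*S (U(S) = 1/(1/(2*S)) = 2*S)
(-21932 + n)/(U(-211) + Y(14)) = (-21932 + 693)/(2*(-211) + 2*14*(-86 + 14)) = -21239/(-422 + 2*14*(-72)) = -21239/(-422 - 2016) = -21239/(-2438) = -21239*(-1/2438) = 21239/2438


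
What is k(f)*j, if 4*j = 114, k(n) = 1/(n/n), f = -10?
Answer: 57/2 ≈ 28.500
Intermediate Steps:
k(n) = 1 (k(n) = 1/1 = 1)
j = 57/2 (j = (¼)*114 = 57/2 ≈ 28.500)
k(f)*j = 1*(57/2) = 57/2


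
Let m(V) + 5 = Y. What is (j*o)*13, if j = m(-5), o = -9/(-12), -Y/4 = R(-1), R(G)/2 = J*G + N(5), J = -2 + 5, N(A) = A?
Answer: -819/4 ≈ -204.75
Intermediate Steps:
J = 3
R(G) = 10 + 6*G (R(G) = 2*(3*G + 5) = 2*(5 + 3*G) = 10 + 6*G)
Y = -16 (Y = -4*(10 + 6*(-1)) = -4*(10 - 6) = -4*4 = -16)
m(V) = -21 (m(V) = -5 - 16 = -21)
o = 3/4 (o = -9*(-1/12) = 3/4 ≈ 0.75000)
j = -21
(j*o)*13 = -21*3/4*13 = -63/4*13 = -819/4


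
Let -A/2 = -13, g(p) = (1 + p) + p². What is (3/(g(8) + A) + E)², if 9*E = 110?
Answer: 1471369/9801 ≈ 150.12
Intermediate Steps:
E = 110/9 (E = (⅑)*110 = 110/9 ≈ 12.222)
g(p) = 1 + p + p²
A = 26 (A = -2*(-13) = 26)
(3/(g(8) + A) + E)² = (3/((1 + 8 + 8²) + 26) + 110/9)² = (3/((1 + 8 + 64) + 26) + 110/9)² = (3/(73 + 26) + 110/9)² = (3/99 + 110/9)² = (3*(1/99) + 110/9)² = (1/33 + 110/9)² = (1213/99)² = 1471369/9801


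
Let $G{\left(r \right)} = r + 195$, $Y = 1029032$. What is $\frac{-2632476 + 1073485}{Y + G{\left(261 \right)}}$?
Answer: $- \frac{1558991}{1029488} \approx -1.5143$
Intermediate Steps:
$G{\left(r \right)} = 195 + r$
$\frac{-2632476 + 1073485}{Y + G{\left(261 \right)}} = \frac{-2632476 + 1073485}{1029032 + \left(195 + 261\right)} = - \frac{1558991}{1029032 + 456} = - \frac{1558991}{1029488}$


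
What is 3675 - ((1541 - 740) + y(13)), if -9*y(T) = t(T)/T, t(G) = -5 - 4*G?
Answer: 112067/39 ≈ 2873.5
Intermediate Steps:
y(T) = -(-5 - 4*T)/(9*T)
3675 - ((1541 - 740) + y(13)) = 3675 - ((1541 - 740) + (1/9)*(5 + 4*13)/13) = 3675 - (801 + (1/9)*(1/13)*(5 + 52)) = 3675 - (801 + (1/9)*(1/13)*57) = 3675 - (801 + 19/39) = 3675 - 1*31258/39 = 3675 - 31258/39 = 112067/39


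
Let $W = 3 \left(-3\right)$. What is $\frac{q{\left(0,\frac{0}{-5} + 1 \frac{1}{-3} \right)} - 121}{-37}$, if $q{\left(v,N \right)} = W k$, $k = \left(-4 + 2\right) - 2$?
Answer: $\frac{85}{37} \approx 2.2973$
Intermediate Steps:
$W = -9$
$k = -4$ ($k = -2 - 2 = -4$)
$q{\left(v,N \right)} = 36$ ($q{\left(v,N \right)} = \left(-9\right) \left(-4\right) = 36$)
$\frac{q{\left(0,\frac{0}{-5} + 1 \frac{1}{-3} \right)} - 121}{-37} = \frac{36 - 121}{-37} = \left(-85\right) \left(- \frac{1}{37}\right) = \frac{85}{37}$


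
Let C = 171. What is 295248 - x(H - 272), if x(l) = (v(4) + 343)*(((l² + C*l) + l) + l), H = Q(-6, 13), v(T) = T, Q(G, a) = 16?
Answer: -7077808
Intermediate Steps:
H = 16
x(l) = 347*l² + 60031*l (x(l) = (4 + 343)*(((l² + 171*l) + l) + l) = 347*((l² + 172*l) + l) = 347*(l² + 173*l) = 347*l² + 60031*l)
295248 - x(H - 272) = 295248 - 347*(16 - 272)*(173 + (16 - 272)) = 295248 - 347*(-256)*(173 - 256) = 295248 - 347*(-256)*(-83) = 295248 - 1*7373056 = 295248 - 7373056 = -7077808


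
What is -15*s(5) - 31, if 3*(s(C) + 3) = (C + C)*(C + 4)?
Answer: -436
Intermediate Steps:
s(C) = -3 + 2*C*(4 + C)/3 (s(C) = -3 + ((C + C)*(C + 4))/3 = -3 + ((2*C)*(4 + C))/3 = -3 + (2*C*(4 + C))/3 = -3 + 2*C*(4 + C)/3)
-15*s(5) - 31 = -15*(-3 + (2/3)*5**2 + (8/3)*5) - 31 = -15*(-3 + (2/3)*25 + 40/3) - 31 = -15*(-3 + 50/3 + 40/3) - 31 = -15*27 - 31 = -405 - 31 = -436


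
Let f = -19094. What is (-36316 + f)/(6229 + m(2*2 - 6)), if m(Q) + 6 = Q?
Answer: -55410/6221 ≈ -8.9069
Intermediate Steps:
m(Q) = -6 + Q
(-36316 + f)/(6229 + m(2*2 - 6)) = (-36316 - 19094)/(6229 + (-6 + (2*2 - 6))) = -55410/(6229 + (-6 + (4 - 6))) = -55410/(6229 + (-6 - 2)) = -55410/(6229 - 8) = -55410/6221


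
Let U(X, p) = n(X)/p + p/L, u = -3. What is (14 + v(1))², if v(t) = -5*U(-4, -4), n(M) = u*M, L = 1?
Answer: 2401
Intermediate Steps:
n(M) = -3*M
U(X, p) = p - 3*X/p (U(X, p) = (-3*X)/p + p/1 = -3*X/p + p*1 = -3*X/p + p = p - 3*X/p)
v(t) = 35 (v(t) = -5*(-4 - 3*(-4)/(-4)) = -5*(-4 - 3*(-4)*(-¼)) = -5*(-4 - 3) = -5*(-7) = 35)
(14 + v(1))² = (14 + 35)² = 49² = 2401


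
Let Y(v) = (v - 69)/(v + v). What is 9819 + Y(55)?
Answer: 540038/55 ≈ 9818.9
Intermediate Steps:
Y(v) = (-69 + v)/(2*v) (Y(v) = (-69 + v)/((2*v)) = (-69 + v)*(1/(2*v)) = (-69 + v)/(2*v))
9819 + Y(55) = 9819 + (½)*(-69 + 55)/55 = 9819 + (½)*(1/55)*(-14) = 9819 - 7/55 = 540038/55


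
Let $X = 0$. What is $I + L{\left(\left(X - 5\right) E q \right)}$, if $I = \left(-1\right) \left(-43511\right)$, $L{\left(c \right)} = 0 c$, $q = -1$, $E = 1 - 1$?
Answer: $43511$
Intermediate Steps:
$E = 0$ ($E = 1 - 1 = 0$)
$L{\left(c \right)} = 0$
$I = 43511$
$I + L{\left(\left(X - 5\right) E q \right)} = 43511 + 0 = 43511$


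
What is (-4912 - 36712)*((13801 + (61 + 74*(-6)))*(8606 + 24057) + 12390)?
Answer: -18243155026976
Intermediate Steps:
(-4912 - 36712)*((13801 + (61 + 74*(-6)))*(8606 + 24057) + 12390) = -41624*((13801 + (61 - 444))*32663 + 12390) = -41624*((13801 - 383)*32663 + 12390) = -41624*(13418*32663 + 12390) = -41624*(438272134 + 12390) = -41624*438284524 = -18243155026976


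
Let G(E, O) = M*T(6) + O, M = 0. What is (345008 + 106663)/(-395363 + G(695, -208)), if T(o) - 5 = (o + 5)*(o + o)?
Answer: -13687/11987 ≈ -1.1418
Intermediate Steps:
T(o) = 5 + 2*o*(5 + o) (T(o) = 5 + (o + 5)*(o + o) = 5 + (5 + o)*(2*o) = 5 + 2*o*(5 + o))
G(E, O) = O (G(E, O) = 0*(5 + 2*6² + 10*6) + O = 0*(5 + 2*36 + 60) + O = 0*(5 + 72 + 60) + O = 0*137 + O = 0 + O = O)
(345008 + 106663)/(-395363 + G(695, -208)) = (345008 + 106663)/(-395363 - 208) = 451671/(-395571) = 451671*(-1/395571) = -13687/11987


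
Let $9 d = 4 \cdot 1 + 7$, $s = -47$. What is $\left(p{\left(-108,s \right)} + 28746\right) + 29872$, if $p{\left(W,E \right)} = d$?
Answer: $\frac{527573}{9} \approx 58619.0$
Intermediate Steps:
$d = \frac{11}{9}$ ($d = \frac{4 \cdot 1 + 7}{9} = \frac{4 + 7}{9} = \frac{1}{9} \cdot 11 = \frac{11}{9} \approx 1.2222$)
$p{\left(W,E \right)} = \frac{11}{9}$
$\left(p{\left(-108,s \right)} + 28746\right) + 29872 = \left(\frac{11}{9} + 28746\right) + 29872 = \frac{258725}{9} + 29872 = \frac{527573}{9}$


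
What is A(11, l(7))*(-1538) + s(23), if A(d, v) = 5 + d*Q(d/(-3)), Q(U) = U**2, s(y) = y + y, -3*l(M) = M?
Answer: -2115874/9 ≈ -2.3510e+5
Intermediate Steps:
l(M) = -M/3
s(y) = 2*y
A(d, v) = 5 + d**3/9 (A(d, v) = 5 + d*(d/(-3))**2 = 5 + d*(d*(-1/3))**2 = 5 + d*(-d/3)**2 = 5 + d*(d**2/9) = 5 + d**3/9)
A(11, l(7))*(-1538) + s(23) = (5 + (1/9)*11**3)*(-1538) + 2*23 = (5 + (1/9)*1331)*(-1538) + 46 = (5 + 1331/9)*(-1538) + 46 = (1376/9)*(-1538) + 46 = -2116288/9 + 46 = -2115874/9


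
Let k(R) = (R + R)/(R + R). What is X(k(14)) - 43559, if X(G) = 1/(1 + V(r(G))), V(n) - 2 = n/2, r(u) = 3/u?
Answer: -392029/9 ≈ -43559.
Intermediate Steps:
V(n) = 2 + n/2
k(R) = 1 (k(R) = (2*R)/((2*R)) = (2*R)*(1/(2*R)) = 1)
X(G) = 1/(3 + 3/(2*G)) (X(G) = 1/(1 + (2 + (3/G)/2)) = 1/(1 + (2 + 3/(2*G))) = 1/(3 + 3/(2*G)))
X(k(14)) - 43559 = (⅔)*1/(1 + 2*1) - 43559 = (⅔)*1/(1 + 2) - 43559 = (⅔)*1/3 - 43559 = (⅔)*1*(⅓) - 43559 = 2/9 - 43559 = -392029/9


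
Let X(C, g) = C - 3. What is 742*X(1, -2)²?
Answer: 2968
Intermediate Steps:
X(C, g) = -3 + C
742*X(1, -2)² = 742*(-3 + 1)² = 742*(-2)² = 742*4 = 2968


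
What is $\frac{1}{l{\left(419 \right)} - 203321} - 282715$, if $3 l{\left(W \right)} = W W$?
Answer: $- \frac{122811961433}{434402} \approx -2.8272 \cdot 10^{5}$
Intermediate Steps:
$l{\left(W \right)} = \frac{W^{2}}{3}$ ($l{\left(W \right)} = \frac{W W}{3} = \frac{W^{2}}{3}$)
$\frac{1}{l{\left(419 \right)} - 203321} - 282715 = \frac{1}{\frac{419^{2}}{3} - 203321} - 282715 = \frac{1}{\frac{1}{3} \cdot 175561 - 203321} - 282715 = \frac{1}{\frac{175561}{3} - 203321} - 282715 = \frac{1}{- \frac{434402}{3}} - 282715 = - \frac{3}{434402} - 282715 = - \frac{122811961433}{434402}$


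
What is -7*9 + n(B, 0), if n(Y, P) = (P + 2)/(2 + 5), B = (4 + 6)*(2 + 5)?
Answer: -439/7 ≈ -62.714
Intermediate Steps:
B = 70 (B = 10*7 = 70)
n(Y, P) = 2/7 + P/7 (n(Y, P) = (2 + P)/7 = (2 + P)*(⅐) = 2/7 + P/7)
-7*9 + n(B, 0) = -7*9 + (2/7 + (⅐)*0) = -63 + (2/7 + 0) = -63 + 2/7 = -439/7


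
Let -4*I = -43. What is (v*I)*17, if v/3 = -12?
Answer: -6579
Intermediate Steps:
v = -36 (v = 3*(-12) = -36)
I = 43/4 (I = -¼*(-43) = 43/4 ≈ 10.750)
(v*I)*17 = -36*43/4*17 = -387*17 = -6579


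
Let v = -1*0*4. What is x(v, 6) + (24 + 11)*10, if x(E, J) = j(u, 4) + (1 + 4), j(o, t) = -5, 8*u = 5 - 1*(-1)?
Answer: 350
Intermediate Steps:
v = 0 (v = 0*4 = 0)
u = ¾ (u = (5 - 1*(-1))/8 = (5 + 1)/8 = (⅛)*6 = ¾ ≈ 0.75000)
x(E, J) = 0 (x(E, J) = -5 + (1 + 4) = -5 + 5 = 0)
x(v, 6) + (24 + 11)*10 = 0 + (24 + 11)*10 = 0 + 35*10 = 0 + 350 = 350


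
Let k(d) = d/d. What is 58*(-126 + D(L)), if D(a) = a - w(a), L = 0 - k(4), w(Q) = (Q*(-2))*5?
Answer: -7946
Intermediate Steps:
w(Q) = -10*Q (w(Q) = -2*Q*5 = -10*Q)
k(d) = 1
L = -1 (L = 0 - 1*1 = 0 - 1 = -1)
D(a) = 11*a (D(a) = a - (-10)*a = a + 10*a = 11*a)
58*(-126 + D(L)) = 58*(-126 + 11*(-1)) = 58*(-126 - 11) = 58*(-137) = -7946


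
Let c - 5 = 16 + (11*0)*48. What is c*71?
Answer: 1491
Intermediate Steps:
c = 21 (c = 5 + (16 + (11*0)*48) = 5 + (16 + 0*48) = 5 + (16 + 0) = 5 + 16 = 21)
c*71 = 21*71 = 1491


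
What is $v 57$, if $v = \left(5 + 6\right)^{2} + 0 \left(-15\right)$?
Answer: $6897$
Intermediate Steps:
$v = 121$ ($v = 11^{2} + 0 = 121 + 0 = 121$)
$v 57 = 121 \cdot 57 = 6897$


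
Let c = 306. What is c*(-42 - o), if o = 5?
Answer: -14382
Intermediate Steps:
c*(-42 - o) = 306*(-42 - 1*5) = 306*(-42 - 5) = 306*(-47) = -14382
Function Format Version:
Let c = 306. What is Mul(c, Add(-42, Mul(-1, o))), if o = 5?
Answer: -14382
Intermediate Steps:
Mul(c, Add(-42, Mul(-1, o))) = Mul(306, Add(-42, Mul(-1, 5))) = Mul(306, Add(-42, -5)) = Mul(306, -47) = -14382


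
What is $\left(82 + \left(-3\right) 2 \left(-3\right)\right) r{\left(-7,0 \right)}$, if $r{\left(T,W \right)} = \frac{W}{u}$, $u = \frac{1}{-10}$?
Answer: $0$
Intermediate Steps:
$u = - \frac{1}{10} \approx -0.1$
$r{\left(T,W \right)} = - 10 W$ ($r{\left(T,W \right)} = \frac{W}{- \frac{1}{10}} = W \left(-10\right) = - 10 W$)
$\left(82 + \left(-3\right) 2 \left(-3\right)\right) r{\left(-7,0 \right)} = \left(82 + \left(-3\right) 2 \left(-3\right)\right) \left(\left(-10\right) 0\right) = \left(82 - -18\right) 0 = \left(82 + 18\right) 0 = 100 \cdot 0 = 0$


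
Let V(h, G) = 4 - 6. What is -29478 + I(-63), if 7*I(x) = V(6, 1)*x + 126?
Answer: -29442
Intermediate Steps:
V(h, G) = -2
I(x) = 18 - 2*x/7 (I(x) = (-2*x + 126)/7 = (126 - 2*x)/7 = 18 - 2*x/7)
-29478 + I(-63) = -29478 + (18 - 2/7*(-63)) = -29478 + (18 + 18) = -29478 + 36 = -29442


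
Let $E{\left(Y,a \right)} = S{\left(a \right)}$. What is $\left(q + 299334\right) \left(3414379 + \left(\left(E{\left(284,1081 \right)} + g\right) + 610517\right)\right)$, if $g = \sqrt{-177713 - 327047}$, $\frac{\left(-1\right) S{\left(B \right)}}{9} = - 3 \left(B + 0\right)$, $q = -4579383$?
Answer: $-17351673890067 - 8560098 i \sqrt{126190} \approx -1.7352 \cdot 10^{13} - 3.0408 \cdot 10^{9} i$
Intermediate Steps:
$S{\left(B \right)} = 27 B$ ($S{\left(B \right)} = - 9 \left(- 3 \left(B + 0\right)\right) = - 9 \left(- 3 B\right) = 27 B$)
$E{\left(Y,a \right)} = 27 a$
$g = 2 i \sqrt{126190}$ ($g = \sqrt{-504760} = 2 i \sqrt{126190} \approx 710.46 i$)
$\left(q + 299334\right) \left(3414379 + \left(\left(E{\left(284,1081 \right)} + g\right) + 610517\right)\right) = \left(-4579383 + 299334\right) \left(3414379 + \left(\left(27 \cdot 1081 + 2 i \sqrt{126190}\right) + 610517\right)\right) = - 4280049 \left(3414379 + \left(\left(29187 + 2 i \sqrt{126190}\right) + 610517\right)\right) = - 4280049 \left(3414379 + \left(639704 + 2 i \sqrt{126190}\right)\right) = - 4280049 \left(4054083 + 2 i \sqrt{126190}\right) = -17351673890067 - 8560098 i \sqrt{126190}$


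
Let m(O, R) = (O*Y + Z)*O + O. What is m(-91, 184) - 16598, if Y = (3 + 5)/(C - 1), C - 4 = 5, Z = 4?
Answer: -8772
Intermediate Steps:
C = 9 (C = 4 + 5 = 9)
Y = 1 (Y = (3 + 5)/(9 - 1) = 8/8 = 8*(⅛) = 1)
m(O, R) = O + O*(4 + O) (m(O, R) = (O*1 + 4)*O + O = (O + 4)*O + O = (4 + O)*O + O = O*(4 + O) + O = O + O*(4 + O))
m(-91, 184) - 16598 = -91*(5 - 91) - 16598 = -91*(-86) - 16598 = 7826 - 16598 = -8772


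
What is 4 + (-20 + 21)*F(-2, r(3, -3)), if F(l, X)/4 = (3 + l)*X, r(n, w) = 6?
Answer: 28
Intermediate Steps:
F(l, X) = 4*X*(3 + l) (F(l, X) = 4*((3 + l)*X) = 4*(X*(3 + l)) = 4*X*(3 + l))
4 + (-20 + 21)*F(-2, r(3, -3)) = 4 + (-20 + 21)*(4*6*(3 - 2)) = 4 + 1*(4*6*1) = 4 + 1*24 = 4 + 24 = 28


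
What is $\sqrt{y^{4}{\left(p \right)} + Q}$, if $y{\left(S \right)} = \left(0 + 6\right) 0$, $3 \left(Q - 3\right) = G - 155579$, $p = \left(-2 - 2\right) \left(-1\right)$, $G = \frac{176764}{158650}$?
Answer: $\frac{2 i \sqrt{29367309320373}}{47595} \approx 227.72 i$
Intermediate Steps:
$G = \frac{88382}{79325}$ ($G = 176764 \cdot \frac{1}{158650} = \frac{88382}{79325} \approx 1.1142$)
$p = 4$ ($p = \left(-4\right) \left(-1\right) = 4$)
$Q = - \frac{12340501868}{237975}$ ($Q = 3 + \frac{\frac{88382}{79325} - 155579}{3} = 3 + \frac{1}{3} \left(- \frac{12341215793}{79325}\right) = 3 - \frac{12341215793}{237975} = - \frac{12340501868}{237975} \approx -51856.0$)
$y{\left(S \right)} = 0$ ($y{\left(S \right)} = 6 \cdot 0 = 0$)
$\sqrt{y^{4}{\left(p \right)} + Q} = \sqrt{0^{4} - \frac{12340501868}{237975}} = \sqrt{0 - \frac{12340501868}{237975}} = \sqrt{- \frac{12340501868}{237975}} = \frac{2 i \sqrt{29367309320373}}{47595}$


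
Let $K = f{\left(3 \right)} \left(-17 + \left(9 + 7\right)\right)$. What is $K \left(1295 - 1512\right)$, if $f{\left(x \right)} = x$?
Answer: $651$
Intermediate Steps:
$K = -3$ ($K = 3 \left(-17 + \left(9 + 7\right)\right) = 3 \left(-17 + 16\right) = 3 \left(-1\right) = -3$)
$K \left(1295 - 1512\right) = - 3 \left(1295 - 1512\right) = \left(-3\right) \left(-217\right) = 651$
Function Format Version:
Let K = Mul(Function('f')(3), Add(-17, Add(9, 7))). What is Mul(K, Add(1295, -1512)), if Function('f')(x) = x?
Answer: 651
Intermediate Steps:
K = -3 (K = Mul(3, Add(-17, Add(9, 7))) = Mul(3, Add(-17, 16)) = Mul(3, -1) = -3)
Mul(K, Add(1295, -1512)) = Mul(-3, Add(1295, -1512)) = Mul(-3, -217) = 651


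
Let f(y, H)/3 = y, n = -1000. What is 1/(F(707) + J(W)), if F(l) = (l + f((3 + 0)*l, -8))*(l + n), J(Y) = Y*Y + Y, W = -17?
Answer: -1/2071238 ≈ -4.8280e-7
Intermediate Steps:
f(y, H) = 3*y
J(Y) = Y + Y² (J(Y) = Y² + Y = Y + Y²)
F(l) = 10*l*(-1000 + l) (F(l) = (l + 3*((3 + 0)*l))*(l - 1000) = (l + 3*(3*l))*(-1000 + l) = (l + 9*l)*(-1000 + l) = (10*l)*(-1000 + l) = 10*l*(-1000 + l))
1/(F(707) + J(W)) = 1/(10*707*(-1000 + 707) - 17*(1 - 17)) = 1/(10*707*(-293) - 17*(-16)) = 1/(-2071510 + 272) = 1/(-2071238) = -1/2071238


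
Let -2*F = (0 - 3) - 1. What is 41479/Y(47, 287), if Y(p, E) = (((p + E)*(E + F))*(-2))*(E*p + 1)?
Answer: -41479/2604271480 ≈ -1.5927e-5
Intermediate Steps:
F = 2 (F = -((0 - 3) - 1)/2 = -(-3 - 1)/2 = -1/2*(-4) = 2)
Y(p, E) = -2*(1 + E*p)*(2 + E)*(E + p) (Y(p, E) = (((p + E)*(E + 2))*(-2))*(E*p + 1) = (((E + p)*(2 + E))*(-2))*(1 + E*p) = (((2 + E)*(E + p))*(-2))*(1 + E*p) = (-2*(2 + E)*(E + p))*(1 + E*p) = -2*(1 + E*p)*(2 + E)*(E + p))
41479/Y(47, 287) = 41479/(-4*287 - 4*47 - 2*287**2 - 4*287*47**2 - 4*47*287**2 - 2*287*47 - 2*47*287**3 - 2*287**2*47**2) = 41479/(-1148 - 188 - 2*82369 - 4*287*2209 - 4*47*82369 - 26978 - 2*47*23639903 - 2*82369*2209) = 41479/(-1148 - 188 - 164738 - 2535932 - 15485372 - 26978 - 2222150882 - 363906242) = 41479/(-2604271480) = 41479*(-1/2604271480) = -41479/2604271480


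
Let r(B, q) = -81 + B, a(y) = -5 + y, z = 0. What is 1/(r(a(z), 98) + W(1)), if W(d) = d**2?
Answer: -1/85 ≈ -0.011765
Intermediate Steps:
1/(r(a(z), 98) + W(1)) = 1/((-81 + (-5 + 0)) + 1**2) = 1/((-81 - 5) + 1) = 1/(-86 + 1) = 1/(-85) = -1/85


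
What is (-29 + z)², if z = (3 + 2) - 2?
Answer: 676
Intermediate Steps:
z = 3 (z = 5 - 2 = 3)
(-29 + z)² = (-29 + 3)² = (-26)² = 676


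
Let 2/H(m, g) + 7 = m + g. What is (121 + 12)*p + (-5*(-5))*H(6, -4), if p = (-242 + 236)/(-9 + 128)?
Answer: -284/17 ≈ -16.706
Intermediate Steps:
p = -6/119 ≈ -0.050420
H(m, g) = 2/(-7 + g + m) (H(m, g) = 2/(-7 + (m + g)) = 2/(-7 + (g + m)) = 2/(-7 + g + m))
(121 + 12)*p + (-5*(-5))*H(6, -4) = (121 + 12)*(-6/119) + (-5*(-5))*(2/(-7 - 4 + 6)) = 133*(-6/119) + 25*(2/(-5)) = -114/17 + 25*(2*(-⅕)) = -114/17 + 25*(-⅖) = -114/17 - 10 = -284/17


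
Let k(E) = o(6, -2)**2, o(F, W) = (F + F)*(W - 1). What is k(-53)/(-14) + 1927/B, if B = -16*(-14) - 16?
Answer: -121295/1456 ≈ -83.307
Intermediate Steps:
B = 208 (B = 224 - 16 = 208)
o(F, W) = 2*F*(-1 + W) (o(F, W) = (2*F)*(-1 + W) = 2*F*(-1 + W))
k(E) = 1296 (k(E) = (2*6*(-1 - 2))**2 = (2*6*(-3))**2 = (-36)**2 = 1296)
k(-53)/(-14) + 1927/B = 1296/(-14) + 1927/208 = 1296*(-1/14) + 1927*(1/208) = -648/7 + 1927/208 = -121295/1456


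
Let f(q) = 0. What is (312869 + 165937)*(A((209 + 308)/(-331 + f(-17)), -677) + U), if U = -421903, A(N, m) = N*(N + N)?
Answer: -22132127447874030/109561 ≈ -2.0201e+11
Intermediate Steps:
A(N, m) = 2*N² (A(N, m) = N*(2*N) = 2*N²)
(312869 + 165937)*(A((209 + 308)/(-331 + f(-17)), -677) + U) = (312869 + 165937)*(2*((209 + 308)/(-331 + 0))² - 421903) = 478806*(2*(517/(-331))² - 421903) = 478806*(2*(517*(-1/331))² - 421903) = 478806*(2*(-517/331)² - 421903) = 478806*(2*(267289/109561) - 421903) = 478806*(534578/109561 - 421903) = 478806*(-46223580005/109561) = -22132127447874030/109561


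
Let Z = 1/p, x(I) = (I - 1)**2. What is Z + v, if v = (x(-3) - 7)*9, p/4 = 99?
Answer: 32077/396 ≈ 81.003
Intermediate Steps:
p = 396 (p = 4*99 = 396)
x(I) = (-1 + I)**2
Z = 1/396 ≈ 0.0025253
v = 81 (v = ((-1 - 3)**2 - 7)*9 = ((-4)**2 - 7)*9 = (16 - 7)*9 = 9*9 = 81)
Z + v = 1/396 + 81 = 32077/396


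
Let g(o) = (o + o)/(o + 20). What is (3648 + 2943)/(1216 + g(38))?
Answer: 191139/35302 ≈ 5.4144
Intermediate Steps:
g(o) = 2*o/(20 + o) (g(o) = (2*o)/(20 + o) = 2*o/(20 + o))
(3648 + 2943)/(1216 + g(38)) = (3648 + 2943)/(1216 + 2*38/(20 + 38)) = 6591/(1216 + 2*38/58) = 6591/(1216 + 2*38*(1/58)) = 6591/(1216 + 38/29) = 6591/(35302/29) = 6591*(29/35302) = 191139/35302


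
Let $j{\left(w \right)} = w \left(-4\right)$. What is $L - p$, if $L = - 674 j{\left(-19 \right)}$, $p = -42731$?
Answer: $-8493$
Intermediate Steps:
$j{\left(w \right)} = - 4 w$
$L = -51224$ ($L = - 674 \left(\left(-4\right) \left(-19\right)\right) = \left(-674\right) 76 = -51224$)
$L - p = -51224 - -42731 = -51224 + 42731 = -8493$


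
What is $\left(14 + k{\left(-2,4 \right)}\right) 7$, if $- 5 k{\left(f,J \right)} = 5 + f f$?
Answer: $\frac{427}{5} \approx 85.4$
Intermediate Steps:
$k{\left(f,J \right)} = -1 - \frac{f^{2}}{5}$ ($k{\left(f,J \right)} = - \frac{5 + f f}{5} = - \frac{5 + f^{2}}{5} = -1 - \frac{f^{2}}{5}$)
$\left(14 + k{\left(-2,4 \right)}\right) 7 = \left(14 - \left(1 + \frac{\left(-2\right)^{2}}{5}\right)\right) 7 = \left(14 - \frac{9}{5}\right) 7 = \frac{61}{5} \cdot 7 = \frac{427}{5}$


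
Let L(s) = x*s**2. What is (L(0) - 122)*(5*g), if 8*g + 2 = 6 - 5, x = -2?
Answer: 305/4 ≈ 76.250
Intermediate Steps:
g = -1/8 (g = -1/4 + (6 - 5)/8 = -1/4 + (1/8)*1 = -1/4 + 1/8 = -1/8 ≈ -0.12500)
L(s) = -2*s**2
(L(0) - 122)*(5*g) = (-2*0**2 - 122)*(5*(-1/8)) = (-2*0 - 122)*(-5/8) = (0 - 122)*(-5/8) = -122*(-5/8) = 305/4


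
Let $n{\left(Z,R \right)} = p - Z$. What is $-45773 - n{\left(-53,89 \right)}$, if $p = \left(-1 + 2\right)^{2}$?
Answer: $-45827$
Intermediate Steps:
$p = 1$ ($p = 1^{2} = 1$)
$n{\left(Z,R \right)} = 1 - Z$
$-45773 - n{\left(-53,89 \right)} = -45773 - \left(1 - -53\right) = -45773 - \left(1 + 53\right) = -45773 - 54 = -45827$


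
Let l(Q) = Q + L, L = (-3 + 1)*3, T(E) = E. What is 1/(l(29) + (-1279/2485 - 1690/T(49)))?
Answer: -17395/208818 ≈ -0.083302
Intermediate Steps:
L = -6 (L = -2*3 = -6)
l(Q) = -6 + Q (l(Q) = Q - 6 = -6 + Q)
1/(l(29) + (-1279/2485 - 1690/T(49))) = 1/((-6 + 29) + (-1279/2485 - 1690/49)) = 1/(23 + (-1279*1/2485 - 1690*1/49)) = 1/(23 + (-1279/2485 - 1690/49)) = 1/(23 - 608903/17395) = 1/(-208818/17395) = -17395/208818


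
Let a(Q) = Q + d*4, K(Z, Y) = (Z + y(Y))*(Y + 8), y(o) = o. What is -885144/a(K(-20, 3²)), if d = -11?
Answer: 295048/77 ≈ 3831.8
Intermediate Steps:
K(Z, Y) = (8 + Y)*(Y + Z) (K(Z, Y) = (Z + Y)*(Y + 8) = (Y + Z)*(8 + Y) = (8 + Y)*(Y + Z))
a(Q) = -44 + Q (a(Q) = Q - 11*4 = Q - 44 = -44 + Q)
-885144/a(K(-20, 3²)) = -885144/(-44 + ((3²)² + 8*3² + 8*(-20) + 3²*(-20))) = -885144/(-44 + (9² + 8*9 - 160 + 9*(-20))) = -885144/(-44 + (81 + 72 - 160 - 180)) = -885144/(-44 - 187) = -885144/(-231) = -885144*(-1/231) = 295048/77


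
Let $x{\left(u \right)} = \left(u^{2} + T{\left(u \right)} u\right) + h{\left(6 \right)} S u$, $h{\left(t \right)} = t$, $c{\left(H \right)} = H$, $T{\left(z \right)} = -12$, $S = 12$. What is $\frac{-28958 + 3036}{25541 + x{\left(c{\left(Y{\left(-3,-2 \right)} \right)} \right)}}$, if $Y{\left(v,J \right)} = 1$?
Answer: $- \frac{12961}{12801} \approx -1.0125$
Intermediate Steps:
$x{\left(u \right)} = u^{2} + 60 u$ ($x{\left(u \right)} = \left(u^{2} - 12 u\right) + 6 \cdot 12 u = \left(u^{2} - 12 u\right) + 72 u = u^{2} + 60 u$)
$\frac{-28958 + 3036}{25541 + x{\left(c{\left(Y{\left(-3,-2 \right)} \right)} \right)}} = \frac{-28958 + 3036}{25541 + 1 \left(60 + 1\right)} = - \frac{25922}{25541 + 1 \cdot 61} = - \frac{25922}{25541 + 61} = - \frac{25922}{25602} = \left(-25922\right) \frac{1}{25602} = - \frac{12961}{12801}$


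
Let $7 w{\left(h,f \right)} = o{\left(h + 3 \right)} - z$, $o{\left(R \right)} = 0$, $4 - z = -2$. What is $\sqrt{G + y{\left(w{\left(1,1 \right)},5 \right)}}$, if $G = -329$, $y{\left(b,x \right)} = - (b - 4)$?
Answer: $\frac{i \sqrt{15883}}{7} \approx 18.004 i$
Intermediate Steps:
$z = 6$ ($z = 4 - -2 = 4 + 2 = 6$)
$w{\left(h,f \right)} = - \frac{6}{7}$ ($w{\left(h,f \right)} = \frac{0 - 6}{7} = \frac{1}{7} \left(-6\right) = - \frac{6}{7}$)
$y{\left(b,x \right)} = 4 - b$ ($y{\left(b,x \right)} = - (-4 + b) = 4 - b$)
$\sqrt{G + y{\left(w{\left(1,1 \right)},5 \right)}} = \sqrt{-329 + \left(4 - - \frac{6}{7}\right)} = \sqrt{-329 + \left(4 + \frac{6}{7}\right)} = \sqrt{-329 + \frac{34}{7}} = \sqrt{- \frac{2269}{7}} = \frac{i \sqrt{15883}}{7}$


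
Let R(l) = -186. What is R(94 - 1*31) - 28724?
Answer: -28910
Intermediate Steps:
R(94 - 1*31) - 28724 = -186 - 28724 = -28910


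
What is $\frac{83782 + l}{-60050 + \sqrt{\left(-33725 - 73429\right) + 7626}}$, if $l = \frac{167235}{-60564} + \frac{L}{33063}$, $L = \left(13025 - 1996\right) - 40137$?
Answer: $- \frac{16300960327610575}{11684398032472872} - \frac{542912916823 i \sqrt{24882}}{11684398032472872} \approx -1.3951 - 0.0073294 i$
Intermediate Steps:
$L = -29108$ ($L = 11029 - 40137 = -29108$)
$l = - \frac{23599313}{6480348}$ ($l = \frac{167235}{-60564} - \frac{29108}{33063} = 167235 \left(- \frac{1}{60564}\right) - \frac{29108}{33063} = - \frac{55745}{20188} - \frac{29108}{33063} = - \frac{23599313}{6480348} \approx -3.6417$)
$\frac{83782 + l}{-60050 + \sqrt{\left(-33725 - 73429\right) + 7626}} = \frac{83782 - \frac{23599313}{6480348}}{-60050 + \sqrt{\left(-33725 - 73429\right) + 7626}} = \frac{542912916823}{6480348 \left(-60050 + \sqrt{-107154 + 7626}\right)} = \frac{542912916823}{6480348 \left(-60050 + \sqrt{-99528}\right)} = \frac{542912916823}{6480348 \left(-60050 + 2 i \sqrt{24882}\right)}$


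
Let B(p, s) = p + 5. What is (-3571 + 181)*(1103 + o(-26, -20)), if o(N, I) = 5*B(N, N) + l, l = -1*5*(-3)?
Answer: -3434070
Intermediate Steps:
B(p, s) = 5 + p
l = 15 (l = -5*(-3) = 15)
o(N, I) = 40 + 5*N (o(N, I) = 5*(5 + N) + 15 = (25 + 5*N) + 15 = 40 + 5*N)
(-3571 + 181)*(1103 + o(-26, -20)) = (-3571 + 181)*(1103 + (40 + 5*(-26))) = -3390*(1103 + (40 - 130)) = -3390*(1103 - 90) = -3390*1013 = -3434070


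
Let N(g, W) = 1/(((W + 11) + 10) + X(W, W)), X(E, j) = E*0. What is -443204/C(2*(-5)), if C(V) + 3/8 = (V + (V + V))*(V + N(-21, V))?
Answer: -39001952/26127 ≈ -1492.8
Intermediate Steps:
X(E, j) = 0
N(g, W) = 1/(21 + W) (N(g, W) = 1/(((W + 11) + 10) + 0) = 1/(((11 + W) + 10) + 0) = 1/((21 + W) + 0) = 1/(21 + W))
C(V) = -3/8 + 3*V*(V + 1/(21 + V)) (C(V) = -3/8 + (V + (V + V))*(V + 1/(21 + V)) = -3/8 + (V + 2*V)*(V + 1/(21 + V)) = -3/8 + (3*V)*(V + 1/(21 + V)) = -3/8 + 3*V*(V + 1/(21 + V)))
-443204/C(2*(-5)) = -443204*8*(21 + 2*(-5))/(3*(8*(2*(-5)) + (-1 + 8*(2*(-5))**2)*(21 + 2*(-5)))) = -443204*8*(21 - 10)/(3*(8*(-10) + (-1 + 8*(-10)**2)*(21 - 10))) = -443204*88/(3*(-80 + (-1 + 8*100)*11)) = -443204*88/(3*(-80 + (-1 + 800)*11)) = -443204*88/(3*(-80 + 799*11)) = -443204*88/(3*(-80 + 8789)) = -443204/((3/8)*(1/11)*8709) = -443204/26127/88 = -443204*88/26127 = -39001952/26127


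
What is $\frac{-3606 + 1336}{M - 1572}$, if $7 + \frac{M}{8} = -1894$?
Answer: $\frac{227}{1678} \approx 0.13528$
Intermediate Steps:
$M = -15208$ ($M = -56 + 8 \left(-1894\right) = -56 - 15152 = -15208$)
$\frac{-3606 + 1336}{M - 1572} = \frac{-3606 + 1336}{-15208 - 1572} = - \frac{2270}{-16780} = \left(-2270\right) \left(- \frac{1}{16780}\right) = \frac{227}{1678}$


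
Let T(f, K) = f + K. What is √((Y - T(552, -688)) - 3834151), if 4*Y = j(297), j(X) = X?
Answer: 41*I*√9123/2 ≈ 1958.0*I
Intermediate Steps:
T(f, K) = K + f
Y = 297/4 (Y = (¼)*297 = 297/4 ≈ 74.250)
√((Y - T(552, -688)) - 3834151) = √((297/4 - (-688 + 552)) - 3834151) = √((297/4 - 1*(-136)) - 3834151) = √((297/4 + 136) - 3834151) = √(841/4 - 3834151) = √(-15335763/4) = 41*I*√9123/2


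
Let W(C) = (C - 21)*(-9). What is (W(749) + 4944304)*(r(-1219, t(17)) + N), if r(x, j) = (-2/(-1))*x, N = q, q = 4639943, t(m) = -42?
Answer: 22898849588760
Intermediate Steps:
W(C) = 189 - 9*C (W(C) = (-21 + C)*(-9) = 189 - 9*C)
N = 4639943
r(x, j) = 2*x (r(x, j) = (-2*(-1))*x = 2*x)
(W(749) + 4944304)*(r(-1219, t(17)) + N) = ((189 - 9*749) + 4944304)*(2*(-1219) + 4639943) = ((189 - 6741) + 4944304)*(-2438 + 4639943) = (-6552 + 4944304)*4637505 = 4937752*4637505 = 22898849588760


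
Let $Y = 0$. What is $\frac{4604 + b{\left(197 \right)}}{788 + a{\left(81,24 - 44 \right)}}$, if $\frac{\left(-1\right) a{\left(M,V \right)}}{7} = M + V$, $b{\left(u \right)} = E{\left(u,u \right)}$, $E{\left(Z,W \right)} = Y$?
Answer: $\frac{4604}{361} \approx 12.753$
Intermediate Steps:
$E{\left(Z,W \right)} = 0$
$b{\left(u \right)} = 0$
$a{\left(M,V \right)} = - 7 M - 7 V$ ($a{\left(M,V \right)} = - 7 \left(M + V\right) = - 7 M - 7 V$)
$\frac{4604 + b{\left(197 \right)}}{788 + a{\left(81,24 - 44 \right)}} = \frac{4604 + 0}{788 - \left(567 + 7 \left(24 - 44\right)\right)} = \frac{4604}{788 - \left(567 + 7 \left(24 - 44\right)\right)} = \frac{4604}{788 - 427} = \frac{4604}{361}$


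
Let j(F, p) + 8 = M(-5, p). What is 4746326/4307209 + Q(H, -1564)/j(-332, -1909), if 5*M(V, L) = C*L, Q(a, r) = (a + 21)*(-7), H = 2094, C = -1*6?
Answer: -264666581261/49162483526 ≈ -5.3835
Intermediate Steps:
C = -6
Q(a, r) = -147 - 7*a (Q(a, r) = (21 + a)*(-7) = -147 - 7*a)
M(V, L) = -6*L/5 (M(V, L) = (-6*L)/5 = -6*L/5)
j(F, p) = -8 - 6*p/5
4746326/4307209 + Q(H, -1564)/j(-332, -1909) = 4746326/4307209 + (-147 - 7*2094)/(-8 - 6/5*(-1909)) = 4746326*(1/4307209) + (-147 - 14658)/(-8 + 11454/5) = 4746326/4307209 - 14805/11414/5 = 4746326/4307209 - 14805*5/11414 = 4746326/4307209 - 74025/11414 = -264666581261/49162483526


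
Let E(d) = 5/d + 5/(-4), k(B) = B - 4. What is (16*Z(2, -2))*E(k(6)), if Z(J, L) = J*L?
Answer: -80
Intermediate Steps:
k(B) = -4 + B
E(d) = -5/4 + 5/d (E(d) = 5/d + 5*(-1/4) = 5/d - 5/4 = -5/4 + 5/d)
(16*Z(2, -2))*E(k(6)) = (16*(2*(-2)))*(-5/4 + 5/(-4 + 6)) = (16*(-4))*(-5/4 + 5/2) = -64*(-5/4 + 5*(1/2)) = -64*(-5/4 + 5/2) = -64*5/4 = -80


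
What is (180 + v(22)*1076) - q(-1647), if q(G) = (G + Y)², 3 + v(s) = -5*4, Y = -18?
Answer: -2796793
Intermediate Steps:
v(s) = -23 (v(s) = -3 - 5*4 = -3 - 20 = -23)
q(G) = (-18 + G)² (q(G) = (G - 18)² = (-18 + G)²)
(180 + v(22)*1076) - q(-1647) = (180 - 23*1076) - (-18 - 1647)² = (180 - 24748) - 1*(-1665)² = -24568 - 1*2772225 = -24568 - 2772225 = -2796793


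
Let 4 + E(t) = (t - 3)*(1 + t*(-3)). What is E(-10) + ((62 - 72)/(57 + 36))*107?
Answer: -38921/93 ≈ -418.51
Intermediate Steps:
E(t) = -4 + (1 - 3*t)*(-3 + t) (E(t) = -4 + (t - 3)*(1 + t*(-3)) = -4 + (-3 + t)*(1 - 3*t) = -4 + (1 - 3*t)*(-3 + t))
E(-10) + ((62 - 72)/(57 + 36))*107 = (-7 - 3*(-10)**2 + 10*(-10)) + ((62 - 72)/(57 + 36))*107 = (-7 - 3*100 - 100) - 10/93*107 = (-7 - 300 - 100) - 10*1/93*107 = -407 - 10/93*107 = -407 - 1070/93 = -38921/93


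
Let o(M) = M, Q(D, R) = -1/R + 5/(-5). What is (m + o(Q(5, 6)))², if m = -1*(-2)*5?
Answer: 2809/36 ≈ 78.028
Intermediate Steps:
Q(D, R) = -1 - 1/R (Q(D, R) = -1/R + 5*(-⅕) = -1/R - 1 = -1 - 1/R)
m = 10 (m = 2*5 = 10)
(m + o(Q(5, 6)))² = (10 + (-1 - 1*6)/6)² = (10 + (-1 - 6)/6)² = (10 + (⅙)*(-7))² = (10 - 7/6)² = (53/6)² = 2809/36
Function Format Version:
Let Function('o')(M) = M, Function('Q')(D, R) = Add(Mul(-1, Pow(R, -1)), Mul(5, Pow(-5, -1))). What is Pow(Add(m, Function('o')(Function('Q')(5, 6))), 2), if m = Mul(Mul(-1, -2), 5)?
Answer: Rational(2809, 36) ≈ 78.028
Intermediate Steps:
Function('Q')(D, R) = Add(-1, Mul(-1, Pow(R, -1))) (Function('Q')(D, R) = Add(Mul(-1, Pow(R, -1)), Mul(5, Rational(-1, 5))) = Add(Mul(-1, Pow(R, -1)), -1) = Add(-1, Mul(-1, Pow(R, -1))))
m = 10 (m = Mul(2, 5) = 10)
Pow(Add(m, Function('o')(Function('Q')(5, 6))), 2) = Pow(Add(10, Mul(Pow(6, -1), Add(-1, Mul(-1, 6)))), 2) = Pow(Add(10, Mul(Rational(1, 6), Add(-1, -6))), 2) = Pow(Add(10, Mul(Rational(1, 6), -7)), 2) = Pow(Add(10, Rational(-7, 6)), 2) = Pow(Rational(53, 6), 2) = Rational(2809, 36)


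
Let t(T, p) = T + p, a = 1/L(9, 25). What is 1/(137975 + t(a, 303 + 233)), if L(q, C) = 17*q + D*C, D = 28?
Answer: 853/118149884 ≈ 7.2196e-6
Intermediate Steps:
L(q, C) = 17*q + 28*C
a = 1/853 (a = 1/(17*9 + 28*25) = 1/(153 + 700) = 1/853 ≈ 0.0011723)
1/(137975 + t(a, 303 + 233)) = 1/(137975 + (1/853 + (303 + 233))) = 1/(137975 + (1/853 + 536)) = 1/(137975 + 457209/853) = 1/(118149884/853) = 853/118149884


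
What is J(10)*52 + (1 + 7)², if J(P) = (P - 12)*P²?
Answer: -10336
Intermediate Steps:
J(P) = P²*(-12 + P) (J(P) = (-12 + P)*P² = P²*(-12 + P))
J(10)*52 + (1 + 7)² = (10²*(-12 + 10))*52 + (1 + 7)² = (100*(-2))*52 + 8² = -200*52 + 64 = -10400 + 64 = -10336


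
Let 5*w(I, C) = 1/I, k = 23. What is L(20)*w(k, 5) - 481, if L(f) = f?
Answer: -11059/23 ≈ -480.83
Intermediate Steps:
w(I, C) = 1/(5*I)
L(20)*w(k, 5) - 481 = 20*((⅕)/23) - 481 = 20*((⅕)*(1/23)) - 481 = 20*(1/115) - 481 = 4/23 - 481 = -11059/23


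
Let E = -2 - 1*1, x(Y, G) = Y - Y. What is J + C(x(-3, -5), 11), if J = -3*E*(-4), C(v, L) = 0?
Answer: -36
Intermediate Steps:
x(Y, G) = 0
E = -3 (E = -2 - 1 = -3)
J = -36 (J = -3*(-3)*(-4) = 9*(-4) = -36)
J + C(x(-3, -5), 11) = -36 + 0 = -36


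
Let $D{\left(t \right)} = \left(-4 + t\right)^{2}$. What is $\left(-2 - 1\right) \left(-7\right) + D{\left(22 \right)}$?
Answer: $345$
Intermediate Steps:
$\left(-2 - 1\right) \left(-7\right) + D{\left(22 \right)} = \left(-2 - 1\right) \left(-7\right) + \left(-4 + 22\right)^{2} = \left(-3\right) \left(-7\right) + 18^{2} = 21 + 324 = 345$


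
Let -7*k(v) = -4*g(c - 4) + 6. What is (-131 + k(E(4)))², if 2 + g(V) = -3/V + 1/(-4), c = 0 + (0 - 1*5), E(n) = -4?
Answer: 7795264/441 ≈ 17676.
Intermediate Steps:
c = -5 (c = 0 + (0 - 5) = 0 - 5 = -5)
g(V) = -9/4 - 3/V (g(V) = -2 + (-3/V + 1/(-4)) = -2 + (-3/V + 1*(-¼)) = -2 + (-3/V - ¼) = -2 + (-¼ - 3/V) = -9/4 - 3/V)
k(v) = -41/21 (k(v) = -(-4*(-9/4 - 3/(-5 - 4)) + 6)/7 = -(-4*(-9/4 - 3/(-9)) + 6)/7 = -(-4*(-9/4 - 3*(-⅑)) + 6)/7 = -(-4*(-9/4 + ⅓) + 6)/7 = -(-4*(-23/12) + 6)/7 = -(23/3 + 6)/7 = -⅐*41/3 = -41/21)
(-131 + k(E(4)))² = (-131 - 41/21)² = (-2792/21)² = 7795264/441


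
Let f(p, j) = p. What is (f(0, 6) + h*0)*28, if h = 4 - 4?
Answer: 0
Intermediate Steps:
h = 0
(f(0, 6) + h*0)*28 = (0 + 0*0)*28 = (0 + 0)*28 = 0*28 = 0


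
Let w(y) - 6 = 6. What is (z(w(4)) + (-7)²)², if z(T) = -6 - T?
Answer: 961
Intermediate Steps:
w(y) = 12 (w(y) = 6 + 6 = 12)
(z(w(4)) + (-7)²)² = ((-6 - 1*12) + (-7)²)² = ((-6 - 12) + 49)² = (-18 + 49)² = 31² = 961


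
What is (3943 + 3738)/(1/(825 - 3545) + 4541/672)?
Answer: 109684680/96491 ≈ 1136.7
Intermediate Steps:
(3943 + 3738)/(1/(825 - 3545) + 4541/672) = 7681/(1/(-2720) + 4541*(1/672)) = 7681/(-1/2720 + 4541/672) = 7681/(96491/14280) = 7681*(14280/96491) = 109684680/96491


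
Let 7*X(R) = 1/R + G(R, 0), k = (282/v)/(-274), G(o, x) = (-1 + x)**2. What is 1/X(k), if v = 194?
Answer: -987/26437 ≈ -0.037334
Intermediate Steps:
k = -141/26578 (k = (282/194)/(-274) = (282*(1/194))*(-1/274) = (141/97)*(-1/274) = -141/26578 ≈ -0.0053051)
X(R) = 1/7 + 1/(7*R) (X(R) = (1/R + (-1 + 0)**2)/7 = (1/R + (-1)**2)/7 = (1/R + 1)/7 = (1 + 1/R)/7 = 1/7 + 1/(7*R))
1/X(k) = 1/((1 - 141/26578)/(7*(-141/26578))) = 1/((1/7)*(-26578/141)*(26437/26578)) = 1/(-26437/987) = -987/26437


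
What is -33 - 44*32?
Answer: -1441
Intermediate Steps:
-33 - 44*32 = -33 - 1408 = -1441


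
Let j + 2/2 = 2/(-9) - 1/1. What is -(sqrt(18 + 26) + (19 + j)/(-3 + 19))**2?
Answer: -935185/20736 - 151*sqrt(11)/36 ≈ -59.011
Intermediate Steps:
j = -20/9 (j = -1 + (2/(-9) - 1/1) = -1 + (2*(-1/9) - 1*1) = -1 + (-2/9 - 1) = -1 - 11/9 = -20/9 ≈ -2.2222)
-(sqrt(18 + 26) + (19 + j)/(-3 + 19))**2 = -(sqrt(18 + 26) + (19 - 20/9)/(-3 + 19))**2 = -(sqrt(44) + (151/9)/16)**2 = -(2*sqrt(11) + (151/9)*(1/16))**2 = -(2*sqrt(11) + 151/144)**2 = -(151/144 + 2*sqrt(11))**2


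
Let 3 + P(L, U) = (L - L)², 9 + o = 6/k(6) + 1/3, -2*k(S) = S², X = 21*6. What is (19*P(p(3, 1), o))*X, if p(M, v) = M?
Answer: -7182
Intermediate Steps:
X = 126
k(S) = -S²/2
o = -9 (o = -9 + (6/((-½*6²)) + 1/3) = -9 + (6/((-½*36)) + 1*(⅓)) = -9 + (6/(-18) + ⅓) = -9 + (6*(-1/18) + ⅓) = -9 + (-⅓ + ⅓) = -9 + 0 = -9)
P(L, U) = -3 (P(L, U) = -3 + (L - L)² = -3 + 0² = -3 + 0 = -3)
(19*P(p(3, 1), o))*X = (19*(-3))*126 = -57*126 = -7182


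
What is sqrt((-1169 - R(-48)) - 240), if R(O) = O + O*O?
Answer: I*sqrt(3665) ≈ 60.539*I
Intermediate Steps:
R(O) = O + O**2
sqrt((-1169 - R(-48)) - 240) = sqrt((-1169 - (-48)*(1 - 48)) - 240) = sqrt((-1169 - (-48)*(-47)) - 240) = sqrt((-1169 - 1*2256) - 240) = sqrt((-1169 - 2256) - 240) = sqrt(-3425 - 240) = sqrt(-3665) = I*sqrt(3665)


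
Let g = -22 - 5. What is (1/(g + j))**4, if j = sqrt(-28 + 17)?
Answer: (27 - I*sqrt(11))**(-4) ≈ 1.6122e-6 + 8.5767e-7*I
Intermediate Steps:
g = -27
j = I*sqrt(11) (j = sqrt(-11) = I*sqrt(11) ≈ 3.3166*I)
(1/(g + j))**4 = (1/(-27 + I*sqrt(11)))**4 = (-27 + I*sqrt(11))**(-4)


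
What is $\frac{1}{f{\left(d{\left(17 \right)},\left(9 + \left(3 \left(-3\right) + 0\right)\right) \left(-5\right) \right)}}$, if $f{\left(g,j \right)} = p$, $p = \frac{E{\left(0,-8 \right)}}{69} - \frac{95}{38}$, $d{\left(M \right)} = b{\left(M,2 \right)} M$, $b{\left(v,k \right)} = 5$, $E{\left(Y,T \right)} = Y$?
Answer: $- \frac{2}{5} \approx -0.4$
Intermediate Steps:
$d{\left(M \right)} = 5 M$
$p = - \frac{5}{2}$ ($p = \frac{0}{69} - \frac{95}{38} = 0 \cdot \frac{1}{69} - \frac{5}{2} = 0 - \frac{5}{2} = - \frac{5}{2} \approx -2.5$)
$f{\left(g,j \right)} = - \frac{5}{2}$
$\frac{1}{f{\left(d{\left(17 \right)},\left(9 + \left(3 \left(-3\right) + 0\right)\right) \left(-5\right) \right)}} = \frac{1}{- \frac{5}{2}} = - \frac{2}{5}$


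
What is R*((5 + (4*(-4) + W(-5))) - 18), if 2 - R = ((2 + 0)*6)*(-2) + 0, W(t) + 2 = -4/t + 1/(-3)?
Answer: -11908/15 ≈ -793.87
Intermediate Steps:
W(t) = -7/3 - 4/t (W(t) = -2 + (-4/t + 1/(-3)) = -2 + (-4/t + 1*(-1/3)) = -2 + (-4/t - 1/3) = -2 + (-1/3 - 4/t) = -7/3 - 4/t)
R = 26 (R = 2 - (((2 + 0)*6)*(-2) + 0) = 2 - ((2*6)*(-2) + 0) = 2 - (12*(-2) + 0) = 2 - (-24 + 0) = 2 - 1*(-24) = 2 + 24 = 26)
R*((5 + (4*(-4) + W(-5))) - 18) = 26*((5 + (4*(-4) + (-7/3 - 4/(-5)))) - 18) = 26*((5 + (-16 + (-7/3 - 4*(-1/5)))) - 18) = 26*((5 + (-16 + (-7/3 + 4/5))) - 18) = 26*((5 + (-16 - 23/15)) - 18) = 26*((5 - 263/15) - 18) = 26*(-188/15 - 18) = 26*(-458/15) = -11908/15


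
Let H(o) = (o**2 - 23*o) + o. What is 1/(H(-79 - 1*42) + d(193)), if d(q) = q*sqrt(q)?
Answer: 17303/292204752 - 193*sqrt(193)/292204752 ≈ 5.0039e-5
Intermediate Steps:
d(q) = q**(3/2)
H(o) = o**2 - 22*o
1/(H(-79 - 1*42) + d(193)) = 1/((-79 - 1*42)*(-22 + (-79 - 1*42)) + 193**(3/2)) = 1/((-79 - 42)*(-22 + (-79 - 42)) + 193*sqrt(193)) = 1/(-121*(-22 - 121) + 193*sqrt(193)) = 1/(-121*(-143) + 193*sqrt(193)) = 1/(17303 + 193*sqrt(193))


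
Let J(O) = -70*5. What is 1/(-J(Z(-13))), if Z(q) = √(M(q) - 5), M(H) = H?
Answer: 1/350 ≈ 0.0028571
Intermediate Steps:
Z(q) = √(-5 + q) (Z(q) = √(q - 5) = √(-5 + q))
J(O) = -350
1/(-J(Z(-13))) = 1/(-1*(-350)) = 1/350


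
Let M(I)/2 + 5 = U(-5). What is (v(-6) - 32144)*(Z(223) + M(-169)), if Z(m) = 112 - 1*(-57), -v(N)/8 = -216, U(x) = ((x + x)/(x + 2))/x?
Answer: -14386768/3 ≈ -4.7956e+6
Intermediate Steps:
U(x) = 2/(2 + x) (U(x) = ((2*x)/(2 + x))/x = (2*x/(2 + x))/x = 2/(2 + x))
M(I) = -34/3 (M(I) = -10 + 2*(2/(2 - 5)) = -10 + 2*(2/(-3)) = -10 + 2*(2*(-⅓)) = -10 + 2*(-⅔) = -10 - 4/3 = -34/3)
v(N) = 1728 (v(N) = -8*(-216) = 1728)
Z(m) = 169 (Z(m) = 112 + 57 = 169)
(v(-6) - 32144)*(Z(223) + M(-169)) = (1728 - 32144)*(169 - 34/3) = -30416*473/3 = -14386768/3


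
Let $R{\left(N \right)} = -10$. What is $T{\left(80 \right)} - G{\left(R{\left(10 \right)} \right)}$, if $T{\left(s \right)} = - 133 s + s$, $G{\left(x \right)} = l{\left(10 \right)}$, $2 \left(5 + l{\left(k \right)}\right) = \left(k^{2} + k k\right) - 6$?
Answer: $-10652$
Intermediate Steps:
$l{\left(k \right)} = -8 + k^{2}$ ($l{\left(k \right)} = -5 + \frac{\left(k^{2} + k k\right) - 6}{2} = -5 + \frac{\left(k^{2} + k^{2}\right) - 6}{2} = -5 + \frac{2 k^{2} - 6}{2} = -5 + \frac{-6 + 2 k^{2}}{2} = -5 + \left(-3 + k^{2}\right) = -8 + k^{2}$)
$G{\left(x \right)} = 92$ ($G{\left(x \right)} = -8 + 10^{2} = -8 + 100 = 92$)
$T{\left(s \right)} = - 132 s$
$T{\left(80 \right)} - G{\left(R{\left(10 \right)} \right)} = \left(-132\right) 80 - 92 = -10560 - 92 = -10652$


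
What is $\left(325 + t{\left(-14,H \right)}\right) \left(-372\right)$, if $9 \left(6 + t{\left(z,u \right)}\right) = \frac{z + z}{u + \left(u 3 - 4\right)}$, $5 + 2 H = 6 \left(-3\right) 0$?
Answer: $- \frac{356252}{3} \approx -1.1875 \cdot 10^{5}$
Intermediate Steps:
$H = - \frac{5}{2}$ ($H = - \frac{5}{2} + \frac{6 \left(-3\right) 0}{2} = - \frac{5}{2} + \frac{\left(-18\right) 0}{2} = - \frac{5}{2} + \frac{1}{2} \cdot 0 = - \frac{5}{2} + 0 = - \frac{5}{2} \approx -2.5$)
$t{\left(z,u \right)} = -6 + \frac{2 z}{9 \left(-4 + 4 u\right)}$ ($t{\left(z,u \right)} = -6 + \frac{\left(z + z\right) \frac{1}{u + \left(u 3 - 4\right)}}{9} = -6 + \frac{2 z \frac{1}{u + \left(3 u - 4\right)}}{9} = -6 + \frac{2 z \frac{1}{u + \left(-4 + 3 u\right)}}{9} = -6 + \frac{2 z \frac{1}{-4 + 4 u}}{9} = -6 + \frac{2 z}{9 \left(-4 + 4 u\right)}$)
$\left(325 + t{\left(-14,H \right)}\right) \left(-372\right) = \left(325 + \frac{108 - 14 - -270}{18 \left(-1 - \frac{5}{2}\right)}\right) \left(-372\right) = \left(325 + \frac{108 - 14 + 270}{18 \left(- \frac{7}{2}\right)}\right) \left(-372\right) = \left(325 + \frac{1}{18} \left(- \frac{2}{7}\right) 364\right) \left(-372\right) = \left(325 - \frac{52}{9}\right) \left(-372\right) = \frac{2873}{9} \left(-372\right) = - \frac{356252}{3}$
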